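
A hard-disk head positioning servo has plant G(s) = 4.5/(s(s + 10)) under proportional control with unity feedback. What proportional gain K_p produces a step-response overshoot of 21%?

K_p = 28.1

From %OS = 100·exp(−πζ/√(1−ζ²)) = 21%, ζ = −ln(0.21)/√(π²+ln²(0.21)) = 0.4449.
Characteristic equation s² + 10s + 4.5K_p = 0 gives ζ = 10/(2√(4.5K_p)).
Setting ζ = 0.4449: √(4.5K_p) = 10/(2·0.4449) = 11.24, so K_p = 126.3/4.5 = 28.1.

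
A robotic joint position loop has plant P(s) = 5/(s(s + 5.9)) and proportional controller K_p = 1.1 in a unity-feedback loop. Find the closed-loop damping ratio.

1 + K_p·P(s) = 0 gives s² + 5.9s + 5.5 = 0.
So ω_n² = 5.5 ⇒ ω_n = 2.345 rad/s, and ζ = 5.9/(2ω_n) = 1.26.

ζ = 1.26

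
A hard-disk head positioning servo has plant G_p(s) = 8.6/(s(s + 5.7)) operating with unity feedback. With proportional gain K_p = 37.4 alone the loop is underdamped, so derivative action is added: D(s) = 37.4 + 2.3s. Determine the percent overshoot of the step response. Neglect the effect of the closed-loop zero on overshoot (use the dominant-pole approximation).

4.2%

Forward path: (37.4 + 2.3s)·8.6/(s(s+5.7)). The closed-loop characteristic equation is s² + (5.7 + 8.6·2.3)s + 8.6·37.4 = 0.
That is s² + 25.48s + 321.6 = 0, so ω_n = 17.93 rad/s and ζ = 25.48/(2·17.93) = 0.7104.
%OS = 100·exp(−πζ/√(1−ζ²)) = 4.2%.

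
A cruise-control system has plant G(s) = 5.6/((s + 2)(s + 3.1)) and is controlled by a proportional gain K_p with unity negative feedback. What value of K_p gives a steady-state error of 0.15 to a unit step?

For a type-0 loop with proportional control, e_ss = 1/(1 + K_p·G(0)).
G(0) = 0.9032. Require 1/(1 + K_p·0.9032) = 0.15, so 1 + 0.9032·K_p = 6.667.
K_p = (6.667 − 1)/0.9032 = 6.27.

K_p = 6.27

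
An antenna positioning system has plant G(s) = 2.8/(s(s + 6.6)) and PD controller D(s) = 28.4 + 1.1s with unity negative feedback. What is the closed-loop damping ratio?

ζ = 0.543

Forward path: (28.4 + 1.1s)·2.8/(s(s+6.6)). The closed-loop characteristic equation is s² + (6.6 + 2.8·1.1)s + 2.8·28.4 = 0.
That is s² + 9.68s + 79.52 = 0, so ω_n = 8.917 rad/s and ζ = 9.68/(2·8.917) = 0.5428.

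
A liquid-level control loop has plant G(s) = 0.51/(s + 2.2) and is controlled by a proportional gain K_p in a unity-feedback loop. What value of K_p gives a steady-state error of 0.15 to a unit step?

K_p = 24.4

Steady-state error for a unit step on this type-0 loop is 1/(1 + K_p·G(0)).
G(0) = 0.2318. Require 1/(1 + K_p·0.2318) = 0.15, so 1 + 0.2318·K_p = 6.667.
K_p = (6.667 − 1)/0.2318 = 24.4.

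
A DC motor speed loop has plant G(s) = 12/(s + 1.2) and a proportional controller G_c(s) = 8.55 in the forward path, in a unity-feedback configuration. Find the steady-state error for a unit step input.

0.0116

The loop is type 0. Static position error constant K_pos = G_c(0)·G(0) = 8.55·10 = 85.5.
Steady-state error to a unit step: e_ss = 1/(1+K_pos) = 1/86.5 = 0.0116.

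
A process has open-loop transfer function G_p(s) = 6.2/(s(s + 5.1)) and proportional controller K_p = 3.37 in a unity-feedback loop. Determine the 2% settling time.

Closed-loop characteristic equation: s² + 5.1s + 20.89 = 0, so ω_n = 4.571 rad/s and ζ = 5.1/(2·4.571) = 0.5579.
2% settling time T_s ≈ 4/(ζω_n) = 4/2.55 = 1.57 s.

T_s ≈ 1.57 s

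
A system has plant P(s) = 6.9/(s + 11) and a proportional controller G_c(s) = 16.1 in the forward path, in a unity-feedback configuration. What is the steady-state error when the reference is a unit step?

0.0901

The loop is type 0. Static position error constant K_pos = G_c(0)·P(0) = 16.1·0.6273 = 10.1.
Steady-state error to a unit step: e_ss = 1/(1+K_pos) = 1/11.1 = 0.0901.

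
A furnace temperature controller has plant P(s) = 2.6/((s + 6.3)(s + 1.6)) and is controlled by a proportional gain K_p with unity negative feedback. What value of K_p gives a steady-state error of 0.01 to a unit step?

K_p = 384

Steady-state error for a unit step on this type-0 loop is 1/(1 + K_p·P(0)).
P(0) = 0.2579. Require 1/(1 + K_p·0.2579) = 0.01, so 1 + 0.2579·K_p = 100.
K_p = (100 − 1)/0.2579 = 384.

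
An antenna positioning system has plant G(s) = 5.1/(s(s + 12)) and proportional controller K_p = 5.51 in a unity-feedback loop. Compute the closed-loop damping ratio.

ζ = 1.13

With unity feedback the closed-loop characteristic equation is s² + 12s + 5.51·5.1 = s² + 12s + 28.1 = 0.
Matching s² + 2ζω_n s + ω_n²: ω_n = √28.1 = 5.301 rad/s and 2ζω_n = 12, so ζ = 12/(2·5.301) = 1.13.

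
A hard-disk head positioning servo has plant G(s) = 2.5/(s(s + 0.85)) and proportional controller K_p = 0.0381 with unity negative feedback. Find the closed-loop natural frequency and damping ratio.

ω_n = 0.309 rad/s, ζ = 1.38

1 + K_p·G(s) = 0 gives s² + 0.85s + 0.09525 = 0.
Matching s² + 2ζω_n s + ω_n²: ω_n = √0.09525 = 0.3086 rad/s and 2ζω_n = 0.85, so ζ = 0.85/(2·0.3086) = 1.38.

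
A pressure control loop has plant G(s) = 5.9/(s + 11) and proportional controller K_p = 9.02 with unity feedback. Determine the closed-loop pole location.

Closed-loop transfer function: T(s) = K_p·G(s)/(1 + K_p·G(s)) = 53.22/(s + 11 + 53.22) = 53.22/(s + 64.22).
The closed-loop pole is at s = −64.22.

s = -64.22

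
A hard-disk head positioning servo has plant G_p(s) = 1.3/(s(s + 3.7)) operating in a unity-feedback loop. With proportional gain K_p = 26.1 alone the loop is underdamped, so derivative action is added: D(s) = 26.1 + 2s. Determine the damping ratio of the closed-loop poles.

Forward path: (26.1 + 2s)·1.3/(s(s+3.7)). The closed-loop characteristic equation is s² + (3.7 + 1.3·2)s + 1.3·26.1 = 0.
That is s² + 6.3s + 33.93 = 0, so ω_n = 5.825 rad/s and ζ = 6.3/(2·5.825) = 0.5408.

ζ = 0.541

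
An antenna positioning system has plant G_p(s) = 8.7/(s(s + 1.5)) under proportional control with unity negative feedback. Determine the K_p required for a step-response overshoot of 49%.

K_p = 1.32

From %OS = 100·exp(−πζ/√(1−ζ²)) = 49%, ζ = −ln(0.49)/√(π²+ln²(0.49)) = 0.2214.
Characteristic equation s² + 1.5s + 8.7K_p = 0 gives ζ = 1.5/(2√(8.7K_p)).
Setting ζ = 0.2214: √(8.7K_p) = 1.5/(2·0.2214) = 3.387, so K_p = 11.47/8.7 = 1.32.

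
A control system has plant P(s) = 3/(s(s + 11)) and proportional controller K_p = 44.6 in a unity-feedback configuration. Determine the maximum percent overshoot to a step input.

Closed-loop characteristic equation: s² + 11s + 133.8 = 0, so ω_n = 11.57 rad/s and ζ = 11/(2·11.57) = 0.4755.
%OS = 100·exp(−πζ/√(1−ζ²)) = 100·exp(−π·0.4755/√0.7739) = 18.3%.

18.3%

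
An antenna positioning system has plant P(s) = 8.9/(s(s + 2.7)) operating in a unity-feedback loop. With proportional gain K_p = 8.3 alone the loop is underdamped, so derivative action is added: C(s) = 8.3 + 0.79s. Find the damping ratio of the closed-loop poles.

ζ = 0.566

Forward path: (8.3 + 0.79s)·8.9/(s(s+2.7)). The closed-loop characteristic equation is s² + (2.7 + 8.9·0.79)s + 8.9·8.3 = 0.
That is s² + 9.731s + 73.87 = 0, so ω_n = 8.595 rad/s and ζ = 9.731/(2·8.595) = 0.5661.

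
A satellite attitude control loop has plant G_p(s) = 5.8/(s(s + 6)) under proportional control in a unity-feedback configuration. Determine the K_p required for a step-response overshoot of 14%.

From %OS = 100·exp(−πζ/√(1−ζ²)) = 14%, ζ = −ln(0.14)/√(π²+ln²(0.14)) = 0.5305.
Characteristic equation s² + 6s + 5.8K_p = 0 gives ζ = 6/(2√(5.8K_p)).
Setting ζ = 0.5305: √(5.8K_p) = 6/(2·0.5305) = 5.655, so K_p = 31.98/5.8 = 5.51.

K_p = 5.51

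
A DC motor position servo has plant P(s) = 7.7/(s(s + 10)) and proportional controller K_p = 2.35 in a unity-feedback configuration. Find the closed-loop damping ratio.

ζ = 1.18

1 + K_p·P(s) = 0 gives s² + 10s + 18.1 = 0.
So ω_n² = 18.1 ⇒ ω_n = 4.254 rad/s, and ζ = 10/(2ω_n) = 1.18.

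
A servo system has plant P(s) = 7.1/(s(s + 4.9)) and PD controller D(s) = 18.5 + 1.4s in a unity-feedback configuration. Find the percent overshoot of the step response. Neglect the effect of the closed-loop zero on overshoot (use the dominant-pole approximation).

6.93%

Forward path: (18.5 + 1.4s)·7.1/(s(s+4.9)). The closed-loop characteristic equation is s² + (4.9 + 7.1·1.4)s + 7.1·18.5 = 0.
That is s² + 14.84s + 131.3 = 0, so ω_n = 11.46 rad/s and ζ = 14.84/(2·11.46) = 0.6474.
%OS = 100·exp(−πζ/√(1−ζ²)) = 6.93%.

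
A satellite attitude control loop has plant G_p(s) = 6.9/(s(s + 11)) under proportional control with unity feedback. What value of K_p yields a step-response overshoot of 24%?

From %OS = 100·exp(−πζ/√(1−ζ²)) = 24%, ζ = −ln(0.24)/√(π²+ln²(0.24)) = 0.4136.
Characteristic equation s² + 11s + 6.9K_p = 0 gives ζ = 11/(2√(6.9K_p)).
Setting ζ = 0.4136: √(6.9K_p) = 11/(2·0.4136) = 13.3, so K_p = 176.8/6.9 = 25.6.

K_p = 25.6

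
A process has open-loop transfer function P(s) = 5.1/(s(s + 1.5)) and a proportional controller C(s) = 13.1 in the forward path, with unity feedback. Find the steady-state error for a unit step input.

The open loop C(s)P(s) has a pole at the origin (type 1), so the static position error constant is infinite and e_ss = 1/(1+∞) = 0.

0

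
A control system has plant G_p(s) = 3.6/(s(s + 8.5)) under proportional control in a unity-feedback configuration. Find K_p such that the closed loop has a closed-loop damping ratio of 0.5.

K_p = 20.1

Closed-loop characteristic equation: s² + 8.5s + K_p·3.6 = 0.
So ω_n = √(3.6K_p) and 2ζω_n = 8.5, giving ζ = 8.5/(2√(3.6K_p)).
Setting ζ = 0.5: √(3.6K_p) = 8.5/(2·0.5) = 8.5, so K_p = 72.25/3.6 = 20.1.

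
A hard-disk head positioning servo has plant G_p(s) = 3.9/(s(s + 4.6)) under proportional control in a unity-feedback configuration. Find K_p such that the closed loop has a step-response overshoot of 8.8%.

From %OS = 100·exp(−πζ/√(1−ζ²)) = 8.8%, ζ = −ln(0.088)/√(π²+ln²(0.088)) = 0.6119.
Characteristic equation s² + 4.6s + 3.9K_p = 0 gives ζ = 4.6/(2√(3.9K_p)).
Setting ζ = 0.6119: √(3.9K_p) = 4.6/(2·0.6119) = 3.759, so K_p = 14.13/3.9 = 3.62.

K_p = 3.62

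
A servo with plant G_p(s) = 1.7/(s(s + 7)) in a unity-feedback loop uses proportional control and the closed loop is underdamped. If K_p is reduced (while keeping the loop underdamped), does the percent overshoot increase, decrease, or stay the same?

decrease

ζ = 7/(2√(1.7K_p)) rises as K_p falls; higher damping means less overshoot.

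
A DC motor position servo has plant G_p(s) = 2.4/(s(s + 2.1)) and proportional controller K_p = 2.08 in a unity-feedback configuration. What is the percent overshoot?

From 1 + K_pG_p(s) = 0: s² + 2.1s + 4.992 = 0 ⇒ ω_n = 2.234, ζ = 0.47.
%OS = 100·exp(−πζ/√(1−ζ²)) = 100·exp(−π·0.47/√0.7791) = 18.8%.

18.8%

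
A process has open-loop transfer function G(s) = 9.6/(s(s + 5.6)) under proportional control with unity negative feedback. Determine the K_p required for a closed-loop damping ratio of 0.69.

K_p = 1.72

Closed-loop characteristic equation: s² + 5.6s + K_p·9.6 = 0.
So ω_n = √(9.6K_p) and 2ζω_n = 5.6, giving ζ = 5.6/(2√(9.6K_p)).
Setting ζ = 0.69: √(9.6K_p) = 5.6/(2·0.69) = 4.058, so K_p = 16.47/9.6 = 1.72.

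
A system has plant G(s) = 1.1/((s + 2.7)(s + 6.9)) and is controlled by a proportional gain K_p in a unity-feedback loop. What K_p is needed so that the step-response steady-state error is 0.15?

Steady-state error for a unit step on this type-0 loop is 1/(1 + K_p·G(0)).
G(0) = 0.05904. Require 1/(1 + K_p·0.05904) = 0.15, so 1 + 0.05904·K_p = 6.667.
K_p = (6.667 − 1)/0.05904 = 96.

K_p = 96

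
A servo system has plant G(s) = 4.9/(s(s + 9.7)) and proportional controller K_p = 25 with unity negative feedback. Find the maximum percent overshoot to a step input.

21.6%

The closed-loop denominator s² + 9.7s + 122.5 gives ω_n = √122.5 = 11.07 and ζ = 9.7/(2ω_n) = 0.4382.
%OS = 100·exp(−πζ/√(1−ζ²)) = 100·exp(−π·0.4382/√0.808) = 21.6%.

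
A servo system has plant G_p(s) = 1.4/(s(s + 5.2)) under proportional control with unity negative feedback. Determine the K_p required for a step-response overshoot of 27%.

From %OS = 100·exp(−πζ/√(1−ζ²)) = 27%, ζ = −ln(0.27)/√(π²+ln²(0.27)) = 0.3847.
Characteristic equation s² + 5.2s + 1.4K_p = 0 gives ζ = 5.2/(2√(1.4K_p)).
Setting ζ = 0.3847: √(1.4K_p) = 5.2/(2·0.3847) = 6.759, so K_p = 45.68/1.4 = 32.6.

K_p = 32.6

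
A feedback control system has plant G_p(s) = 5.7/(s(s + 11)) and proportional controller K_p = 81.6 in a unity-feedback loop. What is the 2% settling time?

T_s ≈ 0.727 s

The closed-loop denominator s² + 11s + 465.1 gives ω_n = √465.1 = 21.57 and ζ = 11/(2ω_n) = 0.255.
2% settling time T_s ≈ 4/(ζω_n) = 4/5.5 = 0.727 s.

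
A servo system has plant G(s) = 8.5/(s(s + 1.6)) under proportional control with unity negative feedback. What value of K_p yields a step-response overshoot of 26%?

K_p = 0.485

From %OS = 100·exp(−πζ/√(1−ζ²)) = 26%, ζ = −ln(0.26)/√(π²+ln²(0.26)) = 0.3941.
Characteristic equation s² + 1.6s + 8.5K_p = 0 gives ζ = 1.6/(2√(8.5K_p)).
Setting ζ = 0.3941: √(8.5K_p) = 1.6/(2·0.3941) = 2.03, so K_p = 4.121/8.5 = 0.485.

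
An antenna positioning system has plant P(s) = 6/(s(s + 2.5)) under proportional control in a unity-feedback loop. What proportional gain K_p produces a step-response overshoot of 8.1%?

From %OS = 100·exp(−πζ/√(1−ζ²)) = 8.1%, ζ = −ln(0.081)/√(π²+ln²(0.081)) = 0.6247.
Characteristic equation s² + 2.5s + 6K_p = 0 gives ζ = 2.5/(2√(6K_p)).
Setting ζ = 0.6247: √(6K_p) = 2.5/(2·0.6247) = 2.001, so K_p = 4.004/6 = 0.667.

K_p = 0.667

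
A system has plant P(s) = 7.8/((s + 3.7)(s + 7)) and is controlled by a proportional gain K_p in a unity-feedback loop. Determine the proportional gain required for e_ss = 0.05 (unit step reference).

The loop is type 0, so e_ss(step) = 1/(1 + K_pos) with K_pos = K_p·P(0).
P(0) = 0.3012. Require 1/(1 + K_p·0.3012) = 0.05, so 1 + 0.3012·K_p = 20.
K_p = (20 − 1)/0.3012 = 63.1.

K_p = 63.1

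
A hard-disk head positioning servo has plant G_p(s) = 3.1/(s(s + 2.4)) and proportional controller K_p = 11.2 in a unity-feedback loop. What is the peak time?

Closed-loop characteristic equation: s² + 2.4s + 34.72 = 0, so ω_n = 5.892 rad/s and ζ = 2.4/(2·5.892) = 0.2037.
Damped frequency ω_d = ω_n√(1−ζ²) = 5.769 rad/s, so peak time T_p = π/ω_d = 0.545 s.

T_p = 0.545 s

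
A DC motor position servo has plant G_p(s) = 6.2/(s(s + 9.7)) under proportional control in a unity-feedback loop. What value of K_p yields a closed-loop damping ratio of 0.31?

K_p = 39.5

Closed-loop characteristic equation: s² + 9.7s + K_p·6.2 = 0.
So ω_n = √(6.2K_p) and 2ζω_n = 9.7, giving ζ = 9.7/(2√(6.2K_p)).
Setting ζ = 0.31: √(6.2K_p) = 9.7/(2·0.31) = 15.65, so K_p = 244.8/6.2 = 39.5.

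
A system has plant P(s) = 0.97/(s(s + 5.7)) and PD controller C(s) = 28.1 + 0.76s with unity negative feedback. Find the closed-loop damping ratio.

Forward path: (28.1 + 0.76s)·0.97/(s(s+5.7)). The closed-loop characteristic equation is s² + (5.7 + 0.97·0.76)s + 0.97·28.1 = 0.
That is s² + 6.437s + 27.26 = 0, so ω_n = 5.221 rad/s and ζ = 6.437/(2·5.221) = 0.6165.

ζ = 0.616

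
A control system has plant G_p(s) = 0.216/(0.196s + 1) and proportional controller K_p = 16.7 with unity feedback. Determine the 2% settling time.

T_s ≈ 0.17 s

Closed loop: T(s) = K_p·G_p/(1+K_p·G_p) = 3.607/(0.196s + 1 + 3.607), with pole at s = −(1 + 3.607)/0.196 = −23.51.
τ = 1/23.51 = 0.04254 s, so 2% settling time ≈ 4τ = 0.17 s.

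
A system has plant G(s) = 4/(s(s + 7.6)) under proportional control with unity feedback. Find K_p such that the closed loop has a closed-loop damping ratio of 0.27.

K_p = 49.5

Closed-loop characteristic equation: s² + 7.6s + K_p·4 = 0.
So ω_n = √(4K_p) and 2ζω_n = 7.6, giving ζ = 7.6/(2√(4K_p)).
Setting ζ = 0.27: √(4K_p) = 7.6/(2·0.27) = 14.07, so K_p = 198.1/4 = 49.5.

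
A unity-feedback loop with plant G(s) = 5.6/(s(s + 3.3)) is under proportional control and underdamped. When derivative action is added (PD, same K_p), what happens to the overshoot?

With PD the characteristic equation becomes s² + (a + K·K_d)s + K·K_p = 0; the damping term grows, ζ rises, overshoot falls.

decrease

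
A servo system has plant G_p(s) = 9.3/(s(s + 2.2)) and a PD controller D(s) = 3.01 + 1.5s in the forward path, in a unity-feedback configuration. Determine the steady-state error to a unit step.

The open loop D(s)G_p(s) has a pole at the origin (type 1), so the static position error constant is infinite and e_ss = 1/(1+∞) = 0.

0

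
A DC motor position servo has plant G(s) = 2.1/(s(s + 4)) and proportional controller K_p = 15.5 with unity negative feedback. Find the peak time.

From 1 + K_pG(s) = 0: s² + 4s + 32.55 = 0 ⇒ ω_n = 5.705, ζ = 0.3506.
Damped frequency ω_d = ω_n√(1−ζ²) = 5.343 rad/s, so peak time T_p = π/ω_d = 0.588 s.

T_p = 0.588 s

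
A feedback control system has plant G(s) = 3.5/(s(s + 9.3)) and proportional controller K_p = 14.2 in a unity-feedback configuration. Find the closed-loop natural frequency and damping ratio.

ω_n = 7.05 rad/s, ζ = 0.66

The closed-loop denominator is s(s+9.3) + 14.2·3.5 = s² + 9.3s + 49.7.
Matching s² + 2ζω_n s + ω_n²: ω_n = √49.7 = 7.05 rad/s and 2ζω_n = 9.3, so ζ = 9.3/(2·7.05) = 0.66.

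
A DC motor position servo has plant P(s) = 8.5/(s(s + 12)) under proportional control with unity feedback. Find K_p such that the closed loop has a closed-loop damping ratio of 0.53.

Closed-loop characteristic equation: s² + 12s + K_p·8.5 = 0.
So ω_n = √(8.5K_p) and 2ζω_n = 12, giving ζ = 12/(2√(8.5K_p)).
Setting ζ = 0.53: √(8.5K_p) = 12/(2·0.53) = 11.32, so K_p = 128.2/8.5 = 15.1.

K_p = 15.1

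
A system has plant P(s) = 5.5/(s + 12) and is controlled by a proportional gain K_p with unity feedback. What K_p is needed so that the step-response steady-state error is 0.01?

Steady-state error for a unit step on this type-0 loop is 1/(1 + K_p·P(0)).
P(0) = 0.4583. Require 1/(1 + K_p·0.4583) = 0.01, so 1 + 0.4583·K_p = 100.
K_p = (100 − 1)/0.4583 = 216.

K_p = 216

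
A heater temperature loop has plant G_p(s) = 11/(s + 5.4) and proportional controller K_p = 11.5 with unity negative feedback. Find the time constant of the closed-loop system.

Closed-loop transfer function: T(s) = K_p·G_p(s)/(1 + K_p·G_p(s)) = 126.5/(s + 5.4 + 126.5) = 126.5/(s + 131.9).
Time constant τ = 1/131.9 = 0.00758 s.

τ = 0.00758 s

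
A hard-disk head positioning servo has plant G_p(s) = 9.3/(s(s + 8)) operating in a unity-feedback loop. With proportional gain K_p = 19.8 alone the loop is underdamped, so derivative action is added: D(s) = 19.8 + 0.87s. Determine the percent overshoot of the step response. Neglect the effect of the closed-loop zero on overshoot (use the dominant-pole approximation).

9.9%

Forward path: (19.8 + 0.87s)·9.3/(s(s+8)). The closed-loop characteristic equation is s² + (8 + 9.3·0.87)s + 9.3·19.8 = 0.
That is s² + 16.09s + 184.1 = 0, so ω_n = 13.57 rad/s and ζ = 16.09/(2·13.57) = 0.5929.
%OS = 100·exp(−πζ/√(1−ζ²)) = 9.9%.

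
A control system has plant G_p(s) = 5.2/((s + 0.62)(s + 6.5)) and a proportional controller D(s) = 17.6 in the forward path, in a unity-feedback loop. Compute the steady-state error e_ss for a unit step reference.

The loop is type 0. Static position error constant K_pos = D(0)·G_p(0) = 17.6·1.29 = 22.71.
Steady-state error to a unit step: e_ss = 1/(1+K_pos) = 1/23.71 = 0.0422.

0.0422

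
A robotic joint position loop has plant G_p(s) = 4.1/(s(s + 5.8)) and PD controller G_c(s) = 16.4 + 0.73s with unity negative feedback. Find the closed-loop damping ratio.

Forward path: (16.4 + 0.73s)·4.1/(s(s+5.8)). The closed-loop characteristic equation is s² + (5.8 + 4.1·0.73)s + 4.1·16.4 = 0.
That is s² + 8.793s + 67.24 = 0, so ω_n = 8.2 rad/s and ζ = 8.793/(2·8.2) = 0.5362.

ζ = 0.536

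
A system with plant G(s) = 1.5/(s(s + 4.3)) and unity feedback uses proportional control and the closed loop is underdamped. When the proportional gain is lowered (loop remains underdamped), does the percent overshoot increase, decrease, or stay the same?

ζ = 4.3/(2√(1.5K_p)) rises as K_p falls; higher damping means less overshoot.

decrease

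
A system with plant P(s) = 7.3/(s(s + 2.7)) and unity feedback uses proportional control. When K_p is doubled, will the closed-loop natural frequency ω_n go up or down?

increase

ω_n = √(7.3·K_p), which grows with K_p.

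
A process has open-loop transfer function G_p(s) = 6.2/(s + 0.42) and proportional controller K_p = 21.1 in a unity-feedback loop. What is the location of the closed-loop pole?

Closed-loop transfer function: T(s) = K_p·G_p(s)/(1 + K_p·G_p(s)) = 130.8/(s + 0.42 + 130.8) = 130.8/(s + 131.2).
The closed-loop pole is at s = −131.2.

s = -131.2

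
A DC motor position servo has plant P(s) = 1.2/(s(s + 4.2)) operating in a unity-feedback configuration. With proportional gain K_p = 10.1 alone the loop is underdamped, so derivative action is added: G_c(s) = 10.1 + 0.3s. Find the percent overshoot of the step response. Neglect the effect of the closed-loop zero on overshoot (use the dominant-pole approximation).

Forward path: (10.1 + 0.3s)·1.2/(s(s+4.2)). The closed-loop characteristic equation is s² + (4.2 + 1.2·0.3)s + 1.2·10.1 = 0.
That is s² + 4.56s + 12.12 = 0, so ω_n = 3.481 rad/s and ζ = 4.56/(2·3.481) = 0.6549.
%OS = 100·exp(−πζ/√(1−ζ²)) = 6.57%.

6.57%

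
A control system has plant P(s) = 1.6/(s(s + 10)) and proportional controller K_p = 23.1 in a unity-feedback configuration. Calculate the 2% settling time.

T_s ≈ 0.8 s

From 1 + K_pP(s) = 0: s² + 10s + 36.96 = 0 ⇒ ω_n = 6.079, ζ = 0.8224.
2% settling time T_s ≈ 4/(ζω_n) = 4/5 = 0.8 s.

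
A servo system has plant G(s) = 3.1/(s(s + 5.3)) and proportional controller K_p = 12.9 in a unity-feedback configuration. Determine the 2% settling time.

Closed-loop characteristic equation: s² + 5.3s + 39.99 = 0, so ω_n = 6.324 rad/s and ζ = 5.3/(2·6.324) = 0.4191.
2% settling time T_s ≈ 4/(ζω_n) = 4/2.65 = 1.51 s.

T_s ≈ 1.51 s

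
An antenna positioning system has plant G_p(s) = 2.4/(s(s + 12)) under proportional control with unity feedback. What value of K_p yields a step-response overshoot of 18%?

From %OS = 100·exp(−πζ/√(1−ζ²)) = 18%, ζ = −ln(0.18)/√(π²+ln²(0.18)) = 0.4791.
Characteristic equation s² + 12s + 2.4K_p = 0 gives ζ = 12/(2√(2.4K_p)).
Setting ζ = 0.4791: √(2.4K_p) = 12/(2·0.4791) = 12.52, so K_p = 156.8/2.4 = 65.3.

K_p = 65.3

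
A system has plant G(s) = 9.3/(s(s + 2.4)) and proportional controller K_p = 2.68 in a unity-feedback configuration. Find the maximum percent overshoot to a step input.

45.9%

Closed-loop characteristic equation: s² + 2.4s + 24.92 = 0, so ω_n = 4.992 rad/s and ζ = 2.4/(2·4.992) = 0.2404.
%OS = 100·exp(−πζ/√(1−ζ²)) = 100·exp(−π·0.2404/√0.9422) = 45.9%.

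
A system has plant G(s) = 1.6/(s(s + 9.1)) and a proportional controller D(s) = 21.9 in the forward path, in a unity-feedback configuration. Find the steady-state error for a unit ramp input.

0.26

The loop has one pole at the origin (type 1). Velocity error constant K_v = lim_{s→0} s·D(s)G(s) = 21.9·1.6/9.1 = 3.851.
Steady-state error to a unit ramp: e_ss = 1/K_v = 0.26.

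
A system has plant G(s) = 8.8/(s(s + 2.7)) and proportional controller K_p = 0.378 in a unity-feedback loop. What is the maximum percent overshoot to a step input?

3.15%

Closed-loop characteristic equation: s² + 2.7s + 3.326 = 0, so ω_n = 1.824 rad/s and ζ = 2.7/(2·1.824) = 0.7402.
%OS = 100·exp(−πζ/√(1−ζ²)) = 100·exp(−π·0.7402/√0.4521) = 3.15%.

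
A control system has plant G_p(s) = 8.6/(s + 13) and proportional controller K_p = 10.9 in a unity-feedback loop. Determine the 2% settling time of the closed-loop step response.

Closed-loop transfer function: T(s) = K_p·G_p(s)/(1 + K_p·G_p(s)) = 93.74/(s + 13 + 93.74) = 93.74/(s + 106.7).
Time constant τ = 1/106.7 = 0.009369 s, so the 2% settling time is about 4τ = 0.0375 s.

T_s ≈ 0.0375 s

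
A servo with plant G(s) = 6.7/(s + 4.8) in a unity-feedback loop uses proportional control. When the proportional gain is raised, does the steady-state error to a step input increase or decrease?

decrease

e_ss = 1/(1 + K_p·G(0)); a larger K_p raises the denominator, so e_ss decreases.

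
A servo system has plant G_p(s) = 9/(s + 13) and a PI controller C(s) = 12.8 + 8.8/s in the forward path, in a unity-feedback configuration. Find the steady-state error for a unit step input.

The open loop C(s)G_p(s) has a pole at the origin (type 1), so the static position error constant is infinite and e_ss = 1/(1+∞) = 0.

0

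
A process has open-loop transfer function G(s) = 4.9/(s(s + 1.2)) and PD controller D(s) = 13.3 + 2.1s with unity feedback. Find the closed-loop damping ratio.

ζ = 0.712

Forward path: (13.3 + 2.1s)·4.9/(s(s+1.2)). The closed-loop characteristic equation is s² + (1.2 + 4.9·2.1)s + 4.9·13.3 = 0.
That is s² + 11.49s + 65.17 = 0, so ω_n = 8.073 rad/s and ζ = 11.49/(2·8.073) = 0.7116.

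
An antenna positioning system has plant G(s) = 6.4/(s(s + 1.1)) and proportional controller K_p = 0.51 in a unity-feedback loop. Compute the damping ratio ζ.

1 + K_p·G(s) = 0 gives s² + 1.1s + 3.264 = 0.
Matching s² + 2ζω_n s + ω_n²: ω_n = √3.264 = 1.807 rad/s and 2ζω_n = 1.1, so ζ = 1.1/(2·1.807) = 0.304.

ζ = 0.304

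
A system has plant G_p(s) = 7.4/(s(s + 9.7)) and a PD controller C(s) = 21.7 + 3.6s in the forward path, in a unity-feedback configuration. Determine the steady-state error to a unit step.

0

The open loop C(s)G_p(s) has a pole at the origin (type 1), so the static position error constant is infinite and e_ss = 1/(1+∞) = 0.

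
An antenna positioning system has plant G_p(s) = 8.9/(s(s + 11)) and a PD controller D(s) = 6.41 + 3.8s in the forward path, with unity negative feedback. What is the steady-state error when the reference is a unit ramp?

0.193

The loop has one pole at the origin (type 1). Velocity error constant K_v = lim_{s→0} s·D(s)G_p(s) = 6.41·8.9/11 = 5.186.
Steady-state error to a unit ramp: e_ss = 1/K_v = 0.193.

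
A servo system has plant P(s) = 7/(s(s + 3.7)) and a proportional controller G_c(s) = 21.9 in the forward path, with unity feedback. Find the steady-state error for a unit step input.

0

The open loop G_c(s)P(s) has a pole at the origin (type 1), so the static position error constant is infinite and e_ss = 1/(1+∞) = 0.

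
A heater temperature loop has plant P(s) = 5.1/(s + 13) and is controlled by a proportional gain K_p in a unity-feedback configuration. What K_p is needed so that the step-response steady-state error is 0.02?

K_p = 125

For a type-0 loop with proportional control, e_ss = 1/(1 + K_p·P(0)).
P(0) = 0.3923. Require 1/(1 + K_p·0.3923) = 0.02, so 1 + 0.3923·K_p = 50.
K_p = (50 − 1)/0.3923 = 125.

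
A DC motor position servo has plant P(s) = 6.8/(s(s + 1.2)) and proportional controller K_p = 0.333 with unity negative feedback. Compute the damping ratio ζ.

ζ = 0.399

The closed-loop denominator is s(s+1.2) + 0.333·6.8 = s² + 1.2s + 2.264.
So ω_n² = 2.264 ⇒ ω_n = 1.505 rad/s, and ζ = 1.2/(2ω_n) = 0.399.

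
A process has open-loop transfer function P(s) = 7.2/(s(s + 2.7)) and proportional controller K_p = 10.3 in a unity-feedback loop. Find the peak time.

From 1 + K_pP(s) = 0: s² + 2.7s + 74.16 = 0 ⇒ ω_n = 8.612, ζ = 0.1568.
Damped frequency ω_d = ω_n√(1−ζ²) = 8.505 rad/s, so peak time T_p = π/ω_d = 0.369 s.

T_p = 0.369 s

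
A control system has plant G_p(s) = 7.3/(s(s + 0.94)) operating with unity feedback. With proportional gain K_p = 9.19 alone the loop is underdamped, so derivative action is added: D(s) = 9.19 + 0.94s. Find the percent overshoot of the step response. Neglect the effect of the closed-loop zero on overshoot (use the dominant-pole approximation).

18.2%

Forward path: (9.19 + 0.94s)·7.3/(s(s+0.94)). The closed-loop characteristic equation is s² + (0.94 + 7.3·0.94)s + 7.3·9.19 = 0.
That is s² + 7.802s + 67.09 = 0, so ω_n = 8.191 rad/s and ζ = 7.802/(2·8.191) = 0.4763.
%OS = 100·exp(−πζ/√(1−ζ²)) = 18.2%.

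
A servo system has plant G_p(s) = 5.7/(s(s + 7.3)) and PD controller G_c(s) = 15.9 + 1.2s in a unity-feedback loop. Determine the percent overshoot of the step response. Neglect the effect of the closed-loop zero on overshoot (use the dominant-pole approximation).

Forward path: (15.9 + 1.2s)·5.7/(s(s+7.3)). The closed-loop characteristic equation is s² + (7.3 + 5.7·1.2)s + 5.7·15.9 = 0.
That is s² + 14.14s + 90.63 = 0, so ω_n = 9.52 rad/s and ζ = 14.14/(2·9.52) = 0.7426.
%OS = 100·exp(−πζ/√(1−ζ²)) = 3.07%.

3.07%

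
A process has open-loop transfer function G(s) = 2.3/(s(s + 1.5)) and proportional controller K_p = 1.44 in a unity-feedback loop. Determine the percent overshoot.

The closed-loop denominator s² + 1.5s + 3.312 gives ω_n = √3.312 = 1.82 and ζ = 1.5/(2ω_n) = 0.4121.
%OS = 100·exp(−πζ/√(1−ζ²)) = 100·exp(−π·0.4121/√0.8302) = 24.1%.

24.1%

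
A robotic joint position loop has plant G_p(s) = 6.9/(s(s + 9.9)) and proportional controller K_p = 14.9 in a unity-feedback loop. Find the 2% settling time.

The closed-loop denominator s² + 9.9s + 102.8 gives ω_n = √102.8 = 10.14 and ζ = 9.9/(2ω_n) = 0.4882.
2% settling time T_s ≈ 4/(ζω_n) = 4/4.95 = 0.808 s.

T_s ≈ 0.808 s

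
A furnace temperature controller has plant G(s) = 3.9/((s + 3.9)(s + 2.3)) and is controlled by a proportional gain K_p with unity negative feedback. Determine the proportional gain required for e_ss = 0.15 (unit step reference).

K_p = 13

For a type-0 loop with proportional control, e_ss = 1/(1 + K_p·G(0)).
G(0) = 0.4348. Require 1/(1 + K_p·0.4348) = 0.15, so 1 + 0.4348·K_p = 6.667.
K_p = (6.667 − 1)/0.4348 = 13.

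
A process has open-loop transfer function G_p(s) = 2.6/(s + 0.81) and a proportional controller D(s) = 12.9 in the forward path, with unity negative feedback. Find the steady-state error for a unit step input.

0.0236

The loop is type 0. Static position error constant K_pos = D(0)·G_p(0) = 12.9·3.21 = 41.41.
Steady-state error to a unit step: e_ss = 1/(1+K_pos) = 1/42.41 = 0.0236.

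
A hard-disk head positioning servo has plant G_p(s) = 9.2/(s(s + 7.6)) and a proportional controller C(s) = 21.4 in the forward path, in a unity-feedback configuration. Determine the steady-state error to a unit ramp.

0.0386

The loop has one pole at the origin (type 1). Velocity error constant K_v = lim_{s→0} s·C(s)G_p(s) = 21.4·9.2/7.6 = 25.91.
Steady-state error to a unit ramp: e_ss = 1/K_v = 0.0386.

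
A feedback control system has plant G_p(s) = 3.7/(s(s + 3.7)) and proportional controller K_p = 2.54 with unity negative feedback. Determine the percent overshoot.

9.28%

From 1 + K_pG_p(s) = 0: s² + 3.7s + 9.398 = 0 ⇒ ω_n = 3.066, ζ = 0.6035.
%OS = 100·exp(−πζ/√(1−ζ²)) = 100·exp(−π·0.6035/√0.6358) = 9.28%.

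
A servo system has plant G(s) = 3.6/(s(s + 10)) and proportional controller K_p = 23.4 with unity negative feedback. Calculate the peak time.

The closed-loop denominator s² + 10s + 84.24 gives ω_n = √84.24 = 9.178 and ζ = 10/(2ω_n) = 0.5448.
Damped frequency ω_d = ω_n√(1−ζ²) = 7.697 rad/s, so peak time T_p = π/ω_d = 0.408 s.

T_p = 0.408 s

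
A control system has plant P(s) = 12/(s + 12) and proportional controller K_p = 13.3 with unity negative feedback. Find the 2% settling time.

Closed-loop transfer function: T(s) = K_p·P(s)/(1 + K_p·P(s)) = 159.6/(s + 12 + 159.6) = 159.6/(s + 171.6).
Time constant τ = 1/171.6 = 0.005828 s, so the 2% settling time is about 4τ = 0.0233 s.

T_s ≈ 0.0233 s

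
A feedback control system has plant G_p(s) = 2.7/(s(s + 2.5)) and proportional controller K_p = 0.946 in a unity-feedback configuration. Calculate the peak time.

T_p = 3.15 s

The closed-loop denominator s² + 2.5s + 2.554 gives ω_n = √2.554 = 1.598 and ζ = 2.5/(2ω_n) = 0.7821.
Damped frequency ω_d = ω_n√(1−ζ²) = 0.9958 rad/s, so peak time T_p = π/ω_d = 3.15 s.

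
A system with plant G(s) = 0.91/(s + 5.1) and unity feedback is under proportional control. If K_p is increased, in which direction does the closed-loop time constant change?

The closed-loop bandwidth 5.1+K_p·0.91 grows with K_p, so τ shrinks.

decrease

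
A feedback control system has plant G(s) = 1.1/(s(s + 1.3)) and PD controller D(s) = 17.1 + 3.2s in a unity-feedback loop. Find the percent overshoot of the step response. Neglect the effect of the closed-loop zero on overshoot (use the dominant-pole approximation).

12.2%

Forward path: (17.1 + 3.2s)·1.1/(s(s+1.3)). The closed-loop characteristic equation is s² + (1.3 + 1.1·3.2)s + 1.1·17.1 = 0.
That is s² + 4.82s + 18.81 = 0, so ω_n = 4.337 rad/s and ζ = 4.82/(2·4.337) = 0.5557.
%OS = 100·exp(−πζ/√(1−ζ²)) = 12.2%.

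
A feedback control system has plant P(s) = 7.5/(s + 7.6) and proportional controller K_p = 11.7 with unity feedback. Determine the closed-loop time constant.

τ = 0.0105 s

Closed-loop transfer function: T(s) = K_p·P(s)/(1 + K_p·P(s)) = 87.75/(s + 7.6 + 87.75) = 87.75/(s + 95.35).
Time constant τ = 1/95.35 = 0.0105 s.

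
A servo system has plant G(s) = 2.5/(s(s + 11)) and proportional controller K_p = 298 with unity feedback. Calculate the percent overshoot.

The closed-loop denominator s² + 11s + 745 gives ω_n = √745 = 27.29 and ζ = 11/(2ω_n) = 0.2015.
%OS = 100·exp(−πζ/√(1−ζ²)) = 100·exp(−π·0.2015/√0.9594) = 52.4%.

52.4%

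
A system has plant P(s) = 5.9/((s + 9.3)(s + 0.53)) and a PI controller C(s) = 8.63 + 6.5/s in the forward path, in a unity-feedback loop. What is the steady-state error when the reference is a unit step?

The open loop C(s)P(s) has a pole at the origin (type 1), so the static position error constant is infinite and e_ss = 1/(1+∞) = 0.

0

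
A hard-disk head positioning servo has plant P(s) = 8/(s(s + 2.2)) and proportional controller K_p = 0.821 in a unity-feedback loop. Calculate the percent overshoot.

22.5%

From 1 + K_pP(s) = 0: s² + 2.2s + 6.568 = 0 ⇒ ω_n = 2.563, ζ = 0.4292.
%OS = 100·exp(−πζ/√(1−ζ²)) = 100·exp(−π·0.4292/√0.8158) = 22.5%.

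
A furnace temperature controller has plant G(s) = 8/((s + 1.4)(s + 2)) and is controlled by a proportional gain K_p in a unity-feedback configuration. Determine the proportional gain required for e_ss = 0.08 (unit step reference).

K_p = 4.02

Steady-state error for a unit step on this type-0 loop is 1/(1 + K_p·G(0)).
G(0) = 2.857. Require 1/(1 + K_p·2.857) = 0.08, so 1 + 2.857·K_p = 12.5.
K_p = (12.5 − 1)/2.857 = 4.02.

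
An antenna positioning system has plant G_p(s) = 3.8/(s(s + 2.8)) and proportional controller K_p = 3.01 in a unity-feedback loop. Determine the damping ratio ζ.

1 + K_p·G_p(s) = 0 gives s² + 2.8s + 11.44 = 0.
So ω_n² = 11.44 ⇒ ω_n = 3.382 rad/s, and ζ = 2.8/(2ω_n) = 0.414.

ζ = 0.414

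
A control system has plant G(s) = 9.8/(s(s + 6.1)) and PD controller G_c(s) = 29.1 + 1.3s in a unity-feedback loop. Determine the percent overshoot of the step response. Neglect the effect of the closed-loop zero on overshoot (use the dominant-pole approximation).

12.1%

Forward path: (29.1 + 1.3s)·9.8/(s(s+6.1)). The closed-loop characteristic equation is s² + (6.1 + 9.8·1.3)s + 9.8·29.1 = 0.
That is s² + 18.84s + 285.2 = 0, so ω_n = 16.89 rad/s and ζ = 18.84/(2·16.89) = 0.5578.
%OS = 100·exp(−πζ/√(1−ζ²)) = 12.1%.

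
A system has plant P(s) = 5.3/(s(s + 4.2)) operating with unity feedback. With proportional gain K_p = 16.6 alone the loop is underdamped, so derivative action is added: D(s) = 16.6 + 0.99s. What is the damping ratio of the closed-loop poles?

ζ = 0.504

Forward path: (16.6 + 0.99s)·5.3/(s(s+4.2)). The closed-loop characteristic equation is s² + (4.2 + 5.3·0.99)s + 5.3·16.6 = 0.
That is s² + 9.447s + 87.98 = 0, so ω_n = 9.38 rad/s and ζ = 9.447/(2·9.38) = 0.5036.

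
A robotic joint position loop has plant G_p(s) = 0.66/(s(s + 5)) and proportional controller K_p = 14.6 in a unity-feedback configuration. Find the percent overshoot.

1.4%

The closed-loop denominator s² + 5s + 9.636 gives ω_n = √9.636 = 3.104 and ζ = 5/(2ω_n) = 0.8054.
%OS = 100·exp(−πζ/√(1−ζ²)) = 100·exp(−π·0.8054/√0.3514) = 1.4%.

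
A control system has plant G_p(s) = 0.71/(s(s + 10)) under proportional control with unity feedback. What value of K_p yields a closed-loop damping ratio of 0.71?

Closed-loop characteristic equation: s² + 10s + K_p·0.71 = 0.
So ω_n = √(0.71K_p) and 2ζω_n = 10, giving ζ = 10/(2√(0.71K_p)).
Setting ζ = 0.71: √(0.71K_p) = 10/(2·0.71) = 7.042, so K_p = 49.59/0.71 = 69.8.

K_p = 69.8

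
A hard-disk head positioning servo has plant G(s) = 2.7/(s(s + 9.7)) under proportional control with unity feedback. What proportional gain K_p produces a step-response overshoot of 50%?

From %OS = 100·exp(−πζ/√(1−ζ²)) = 50%, ζ = −ln(0.5)/√(π²+ln²(0.5)) = 0.2155.
Characteristic equation s² + 9.7s + 2.7K_p = 0 gives ζ = 9.7/(2√(2.7K_p)).
Setting ζ = 0.2155: √(2.7K_p) = 9.7/(2·0.2155) = 22.51, so K_p = 506.7/2.7 = 188.

K_p = 188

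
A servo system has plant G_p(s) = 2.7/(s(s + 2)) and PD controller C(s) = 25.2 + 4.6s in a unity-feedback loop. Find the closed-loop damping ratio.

ζ = 0.874

Forward path: (25.2 + 4.6s)·2.7/(s(s+2)). The closed-loop characteristic equation is s² + (2 + 2.7·4.6)s + 2.7·25.2 = 0.
That is s² + 14.42s + 68.04 = 0, so ω_n = 8.249 rad/s and ζ = 14.42/(2·8.249) = 0.8741.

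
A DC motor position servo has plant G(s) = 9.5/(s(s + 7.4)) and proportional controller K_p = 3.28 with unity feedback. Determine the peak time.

T_p = 0.752 s

Closed-loop characteristic equation: s² + 7.4s + 31.16 = 0, so ω_n = 5.582 rad/s and ζ = 7.4/(2·5.582) = 0.6628.
Damped frequency ω_d = ω_n√(1−ζ²) = 4.18 rad/s, so peak time T_p = π/ω_d = 0.752 s.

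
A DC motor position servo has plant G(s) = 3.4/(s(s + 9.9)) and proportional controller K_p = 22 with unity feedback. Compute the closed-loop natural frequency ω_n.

With unity feedback the closed-loop characteristic equation is s² + 9.9s + 22·3.4 = s² + 9.9s + 74.8 = 0.
So ω_n² = 74.8 ⇒ ω_n = 8.649 rad/s, and ζ = 9.9/(2ω_n) = 0.572.

ω_n = 8.65 rad/s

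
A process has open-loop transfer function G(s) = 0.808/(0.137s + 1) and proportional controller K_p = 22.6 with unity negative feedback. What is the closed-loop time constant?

τ = 0.00711 s

Closed loop: T(s) = K_p·G/(1+K_p·G) = 18.26/(0.137s + 1 + 18.26), with pole at s = −(1 + 18.26)/0.137 = −140.6.
Closed-loop time constant τ = 1/140.6 = 0.00711 s.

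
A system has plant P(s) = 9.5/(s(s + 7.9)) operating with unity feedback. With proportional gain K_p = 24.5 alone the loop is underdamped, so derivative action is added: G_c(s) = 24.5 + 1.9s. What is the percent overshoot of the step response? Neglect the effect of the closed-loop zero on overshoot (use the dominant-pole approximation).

Forward path: (24.5 + 1.9s)·9.5/(s(s+7.9)). The closed-loop characteristic equation is s² + (7.9 + 9.5·1.9)s + 9.5·24.5 = 0.
That is s² + 25.95s + 232.8 = 0, so ω_n = 15.26 rad/s and ζ = 25.95/(2·15.26) = 0.8505.
%OS = 100·exp(−πζ/√(1−ζ²)) = 0.622%.

0.622%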